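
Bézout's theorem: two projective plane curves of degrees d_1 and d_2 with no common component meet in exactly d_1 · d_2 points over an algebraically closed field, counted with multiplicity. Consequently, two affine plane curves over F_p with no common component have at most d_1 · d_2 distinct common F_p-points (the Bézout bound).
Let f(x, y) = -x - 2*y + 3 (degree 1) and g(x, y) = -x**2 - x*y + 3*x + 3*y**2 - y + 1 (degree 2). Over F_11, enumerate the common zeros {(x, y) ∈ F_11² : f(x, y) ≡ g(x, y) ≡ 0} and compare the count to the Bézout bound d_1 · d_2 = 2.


Common zeros: {(5, 10)}; count = 1; Bézout bound = 2.

deg(f) = 1, deg(g) = 2, so Bézout bound = 2.
Scan x ∈ F_11. For each x, list the y ∈ F_11 with f(x, y) ≡ 0 and those with g(x, y) ≡ 0 (mod 11); the common zeros in that column are the intersection.
  x = 0: f ≡ 0 at y ∈ {7}; g ≡ 0 at y ∈ {2}; common: ∅.
  x = 1: f ≡ 0 at y ∈ {1}; g ≡ 0 at y ∈ {2, 6}; common: ∅.
  x = 2: f ≡ 0 at y ∈ {6}; g ≡ 0 at y ∈ ∅; common: ∅.
  x = 3: f ≡ 0 at y ∈ {0}; g ≡ 0 at y ∈ {1, 4}; common: ∅.
  x = 4: f ≡ 0 at y ∈ {5}; g ≡ 0 at y ∈ ∅; common: ∅.
  x = 5: f ≡ 0 at y ∈ {10}; g ≡ 0 at y ∈ {3, 10}; common: {10}.
  x = 6: f ≡ 0 at y ∈ {4}; g ≡ 0 at y ∈ {3}; common: ∅.
  x = 7: f ≡ 0 at y ∈ {9}; g ≡ 0 at y ∈ {4, 6}; common: ∅.
  x = 8: f ≡ 0 at y ∈ {3}; g ≡ 0 at y ∈ ∅; common: ∅.
  x = 9: f ≡ 0 at y ∈ {8}; g ≡ 0 at y ∈ ∅; common: ∅.
  x = 10: f ≡ 0 at y ∈ {2}; g ≡ 0 at y ∈ {1, 10}; common: ∅.
Collecting: common zeros = {(5, 10)}, so the count is 1.
Comparison with the Bézout bound: 1 ≤ 2 = deg(f)·deg(g), as expected for curves with no common component (the affine F_11-count falls short of the bound because intersections may lie at infinity, over extension fields, or carry multiplicity).


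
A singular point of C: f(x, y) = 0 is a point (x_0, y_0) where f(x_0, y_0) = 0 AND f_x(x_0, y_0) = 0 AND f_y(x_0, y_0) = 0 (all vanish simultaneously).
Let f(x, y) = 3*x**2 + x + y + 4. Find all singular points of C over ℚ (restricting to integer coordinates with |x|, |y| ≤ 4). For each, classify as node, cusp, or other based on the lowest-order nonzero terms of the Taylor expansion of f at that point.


No singular points in the scanned grid; C is smooth there.

Compute partial derivatives:
  f_x = 6*x + 1.
  f_y = 1.
f_y = 1 is a nonzero constant, so f_y never vanishes: no point (x, y) can satisfy f = f_x = f_y = 0. In particular no (x, y) ∈ {−4, ..., 4}² is singular; the curve is smooth.


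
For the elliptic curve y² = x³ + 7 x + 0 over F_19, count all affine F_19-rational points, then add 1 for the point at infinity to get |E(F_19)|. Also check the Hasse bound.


Affine points = {(0, 0), (4, 4), (4, 15), (6, 7), (6, 12), (8, 6), (8, 13), (10, 5), (10, 14), (12, 8), (12, 11), (14, 7), (14, 12), (16, 3), (16, 16), (17, 4), (17, 15), (18, 7), (18, 12)}; affine count = 19; |E(F_19)| = 20.

Discriminant check: Δ ∝ 4a³ + 27b² = 4·7³ + 27·0² = 4·343 + 27·0 ≡ 4 (mod 19). Nonzero ⇒ E is nonsingular.
For each x ∈ F_19, compute rhs = x³ + 7·x + 0 mod 19, then count y ∈ F_19 with y² ≡ rhs.
  x = 0: rhs = 0, matching y values: 0 (1 points).
  x = 1: rhs = 8, matching y values: none (0 points).
  x = 2: rhs = 3, matching y values: none (0 points).
  x = 3: rhs = 10, matching y values: none (0 points).
  x = 4: rhs = 16, matching y values: 4, 15 (2 points).
  x = 5: rhs = 8, matching y values: none (0 points).
  x = 6: rhs = 11, matching y values: 7, 12 (2 points).
  x = 7: rhs = 12, matching y values: none (0 points).
  x = 8: rhs = 17, matching y values: 6, 13 (2 points).
  x = 9: rhs = 13, matching y values: none (0 points).
  x = 10: rhs = 6, matching y values: 5, 14 (2 points).
  x = 11: rhs = 2, matching y values: none (0 points).
  x = 12: rhs = 7, matching y values: 8, 11 (2 points).
  x = 13: rhs = 8, matching y values: none (0 points).
  x = 14: rhs = 11, matching y values: 7, 12 (2 points).
  x = 15: rhs = 3, matching y values: none (0 points).
  x = 16: rhs = 9, matching y values: 3, 16 (2 points).
  x = 17: rhs = 16, matching y values: 4, 15 (2 points).
  x = 18: rhs = 11, matching y values: 7, 12 (2 points).
Total affine count: 19.
Full point count |E(F_19)| = 19 + 1 = 20.
Hasse bound: |20 − (19+1)| = |0| = 0 ≤ 2√19 ≈ 8.7178 ✓.


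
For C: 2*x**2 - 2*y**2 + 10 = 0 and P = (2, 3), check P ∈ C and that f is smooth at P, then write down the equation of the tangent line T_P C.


Tangent line at P: 8*x - 12*y + 20 = 0.

Step 1: f(2, 3) = 0, so P lies on C.
Step 2: partial derivatives
  f_x(x, y) = 4*x, f_y(x, y) = -4*y.
  f_x(P) = 8, f_y(P) = -12 (gradient nonzero, so P is smooth).
Step 3: tangent line at P: 8·(x − 2) + -12·(y − 3) = 0.
Expanding: 8*x - 12*y + 20 = 0.


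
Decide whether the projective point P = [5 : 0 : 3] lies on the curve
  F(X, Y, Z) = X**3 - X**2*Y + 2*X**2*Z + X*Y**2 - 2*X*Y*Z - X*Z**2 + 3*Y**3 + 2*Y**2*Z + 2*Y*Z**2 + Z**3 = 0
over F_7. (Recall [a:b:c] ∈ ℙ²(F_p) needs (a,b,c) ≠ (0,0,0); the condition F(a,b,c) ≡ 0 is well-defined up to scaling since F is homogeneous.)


F(5,0,3) ≡ 5 (mod 7); P is NOT on the curve.

Evaluate F(5, 0, 3) term-by-term (mod 7).
  X**3 ↦ 1·125·1·1 = 125
  -X**2*Y ↦ -1·25·0·1 = 0
  2*X**2*Z ↦ 2·25·1·3 = 150
  X*Y**2 ↦ 1·5·0·1 = 0
  -2*X*Y*Z ↦ -2·5·0·3 = 0
  -X*Z**2 ↦ -1·5·1·9 = -45
  3*Y**3 ↦ 3·1·0·1 = 0
  2*Y**2*Z ↦ 2·1·0·3 = 0
  2*Y*Z**2 ↦ 2·1·0·9 = 0
  Z**3 ↦ 1·1·1·27 = 27
Sum: F(5, 0, 3) = (125) + (0) + (150) + (0) + (0) + (-45) + (0) + (0) + (0) + (27) = 257.
Reducing mod 7: 257 ≡ 5 (mod 7).
Since F(a, b, c) ≡ 5 ≠ 0 (mod 7), P does NOT lie on the curve.


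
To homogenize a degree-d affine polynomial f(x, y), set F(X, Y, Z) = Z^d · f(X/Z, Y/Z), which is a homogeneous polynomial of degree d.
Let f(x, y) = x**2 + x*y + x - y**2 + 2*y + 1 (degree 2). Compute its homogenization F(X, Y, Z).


F(X, Y, Z) = X**2 + X*Y + X*Z - Y**2 + 2*Y*Z + Z**2

deg(f) = 2.
Substitute x = X/Z, y = Y/Z into f, then multiply by Z^2.
  monomial 1·x^2·y^0 ↦ 1·X^2·Y^0·Z^0.
  monomial 1·x^1·y^1 ↦ 1·X^1·Y^1·Z^0.
  monomial 1·x^1·y^0 ↦ 1·X^1·Y^0·Z^1.
  monomial -1·x^0·y^2 ↦ -1·X^0·Y^2·Z^0.
  monomial 2·x^0·y^1 ↦ 2·X^0·Y^1·Z^1.
  monomial 1·x^0·y^0 ↦ 1·X^0·Y^0·Z^2.
Collecting: F(X, Y, Z) = X**2 + X*Y + X*Z - Y**2 + 2*Y*Z + Z**2.


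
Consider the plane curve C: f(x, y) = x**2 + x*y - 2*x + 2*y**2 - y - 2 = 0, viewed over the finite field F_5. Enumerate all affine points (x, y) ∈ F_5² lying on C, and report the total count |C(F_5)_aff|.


Affine F_5-points: {(1, 2), (1, 3), (3, 1), (3, 3), (4, 2), (4, 4)}; count = 6.

For each of the 25 pairs (x, y) ∈ F_5², evaluate f(x, y) mod 5. Record the zeros.
  x = 0: [0↦3, 1↦4, 2↦4, 3↦3, 4↦1]  zeros at y ∈ ∅
  x = 1: [0↦2, 1↦4, 2↦0, 3↦0, 4↦4]  zeros at y ∈ {2, 3}
  x = 2: [0↦3, 1↦1, 2↦3, 3↦4, 4↦4]  zeros at y ∈ ∅
  x = 3: [0↦1, 1↦0, 2↦3, 3↦0, 4↦1]  zeros at y ∈ {1, 3}
  x = 4: [0↦1, 1↦1, 2↦0, 3↦3, 4↦0]  zeros at y ∈ {2, 4}
Collecting zeros: affine points = {(1, 2), (1, 3), (3, 1), (3, 3), (4, 2), (4, 4)}.
Total count |C(F_5)_aff| = 6.


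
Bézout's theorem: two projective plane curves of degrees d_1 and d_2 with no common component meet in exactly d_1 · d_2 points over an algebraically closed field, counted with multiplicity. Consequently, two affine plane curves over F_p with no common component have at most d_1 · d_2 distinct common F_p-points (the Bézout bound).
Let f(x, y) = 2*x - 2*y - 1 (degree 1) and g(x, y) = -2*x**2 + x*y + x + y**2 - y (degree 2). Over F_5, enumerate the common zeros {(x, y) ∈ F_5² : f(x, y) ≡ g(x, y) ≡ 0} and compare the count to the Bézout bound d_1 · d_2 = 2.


Common zeros: {(3, 0)}; count = 1; Bézout bound = 2.

deg(f) = 1, deg(g) = 2, so Bézout bound = 2.
Scan x ∈ F_5. For each x, list the y ∈ F_5 with f(x, y) ≡ 0 and those with g(x, y) ≡ 0 (mod 5); the common zeros in that column are the intersection.
  x = 0: f ≡ 0 at y ∈ {2}; g ≡ 0 at y ∈ {0, 1}; common: ∅.
  x = 1: f ≡ 0 at y ∈ {3}; g ≡ 0 at y ∈ {1, 4}; common: ∅.
  x = 2: f ≡ 0 at y ∈ {4}; g ≡ 0 at y ∈ {2}; common: ∅.
  x = 3: f ≡ 0 at y ∈ {0}; g ≡ 0 at y ∈ {0, 3}; common: {0}.
  x = 4: f ≡ 0 at y ∈ {1}; g ≡ 0 at y ∈ {3, 4}; common: ∅.
Collecting: common zeros = {(3, 0)}, so the count is 1.
Comparison with the Bézout bound: 1 ≤ 2 = deg(f)·deg(g), as expected for curves with no common component (the affine F_5-count falls short of the bound because intersections may lie at infinity, over extension fields, or carry multiplicity).


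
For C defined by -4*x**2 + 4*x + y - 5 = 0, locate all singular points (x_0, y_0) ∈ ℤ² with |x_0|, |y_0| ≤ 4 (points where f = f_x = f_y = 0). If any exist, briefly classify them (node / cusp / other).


No singular points in the scanned grid; C is smooth there.

Compute partial derivatives:
  f_x = 4 - 8*x.
  f_y = 1.
f_y = 1 is a nonzero constant, so f_y never vanishes: no point (x, y) can satisfy f = f_x = f_y = 0. In particular no (x, y) ∈ {−4, ..., 4}² is singular; the curve is smooth.


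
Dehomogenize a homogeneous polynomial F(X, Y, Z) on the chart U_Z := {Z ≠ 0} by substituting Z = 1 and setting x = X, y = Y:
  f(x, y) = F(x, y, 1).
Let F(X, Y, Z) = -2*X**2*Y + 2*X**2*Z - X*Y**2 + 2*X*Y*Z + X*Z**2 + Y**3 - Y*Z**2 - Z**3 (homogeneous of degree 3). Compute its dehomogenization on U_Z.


f(x, y) = -2*x**2*y + 2*x**2 - x*y**2 + 2*x*y + x + y**3 - y - 1

On U_Z we set Z = 1. Each monomial c·X^i·Y^j·Z^k in F becomes c·x^i·y^j·1^k = c·x^i·y^j.
Substituting Z = 1: F(X, Y, 1) = -2*x**2*y + 2*x**2 - x*y**2 + 2*x*y + x + y**3 - y - 1.
Note: deg(f) ≤ deg(F) = 3; strict inequality happens when F is divisible by Z (lost terms).


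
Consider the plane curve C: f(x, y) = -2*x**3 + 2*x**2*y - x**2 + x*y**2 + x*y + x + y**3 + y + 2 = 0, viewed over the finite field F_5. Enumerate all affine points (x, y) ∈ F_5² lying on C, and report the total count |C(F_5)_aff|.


Affine F_5-points: {(0, 4), (1, 0), (1, 2), (4, 2)}; count = 4.

For each of the 25 pairs (x, y) ∈ F_5², evaluate f(x, y) mod 5. Record the zeros.
  x = 0: [0↦2, 1↦4, 2↦2, 3↦2, 4↦0]  zeros at y ∈ {4}
  x = 1: [0↦0, 1↦1, 2↦0, 3↦3, 4↦1]  zeros at y ∈ {0, 2}
  x = 2: [0↦4, 1↦3, 2↦2, 3↦2, 4↦4]  zeros at y ∈ ∅
  x = 3: [0↦2, 1↦3, 2↦1, 3↦2, 4↦2]  zeros at y ∈ ∅
  x = 4: [0↦2, 1↦4, 2↦0, 3↦1, 4↦3]  zeros at y ∈ {2}
Collecting zeros: affine points = {(0, 4), (1, 0), (1, 2), (4, 2)}.
Total count |C(F_5)_aff| = 4.


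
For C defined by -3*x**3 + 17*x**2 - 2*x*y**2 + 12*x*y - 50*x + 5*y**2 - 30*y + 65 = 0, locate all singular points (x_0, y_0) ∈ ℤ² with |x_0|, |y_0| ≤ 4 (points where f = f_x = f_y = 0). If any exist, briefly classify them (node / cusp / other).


Singular points: {(2, 3)}; classification: node.

Compute partial derivatives:
  f_x = -9*x**2 + 34*x - 2*y**2 + 12*y - 50.
  f_y = -4*x*y + 12*x + 10*y - 30.
Scan x_0 ∈ {−4, ..., 4}. For each x_0, f_y(x_0, y) is a polynomial in y; find its integer roots y ∈ {−4, ..., 4}, then test f_x and f at those candidates.
  x = -4: f_y(-4, y) = 26*y - 78; vanishes at y ∈ {3}. (-4, 3): f_x = -312 ≠ 0.
  x = -3: f_y(-3, y) = 22*y - 66; vanishes at y ∈ {3}. (-3, 3): f_x = -215 ≠ 0.
  x = -2: f_y(-2, y) = 18*y - 54; vanishes at y ∈ {3}. (-2, 3): f_x = -136 ≠ 0.
  x = -1: f_y(-1, y) = 14*y - 42; vanishes at y ∈ {3}. (-1, 3): f_x = -75 ≠ 0.
  x = 0: f_y(0, y) = 10*y - 30; vanishes at y ∈ {3}. (0, 3): f_x = -32 ≠ 0.
  x = 1: f_y(1, y) = 6*y - 18; vanishes at y ∈ {3}. (1, 3): f_x = -7 ≠ 0.
  x = 2: f_y(2, y) = 2*y - 6; vanishes at y ∈ {3}. (2, 3): f_x = 0, f = 0 — SINGULAR.
  x = 3: f_y(3, y) = 6 - 2*y; vanishes at y ∈ {3}. (3, 3): f_x = -11 ≠ 0.
  x = 4: f_y(4, y) = 18 - 6*y; vanishes at y ∈ {3}. (4, 3): f_x = -40 ≠ 0.
Only singular point on the grid: (2, 3).
Classify: substitute x = 2 + u, y = 3 + v and expand: f = -3*u**3 - u**2 - 2*u*v**2 + v**2.
No constant or linear terms (consistent with a singular point). Quadratic part: -u**2 + v**2. Cubic part: -3*u**3 - 2*u*v**2.
The quadratic part v**2 - u**2 = (v − u)(v + u) splits into two distinct linear factors, so there are two distinct tangent lines y − 3 = ±(x − 2) — this is a node (ordinary double point).
Classification: node.


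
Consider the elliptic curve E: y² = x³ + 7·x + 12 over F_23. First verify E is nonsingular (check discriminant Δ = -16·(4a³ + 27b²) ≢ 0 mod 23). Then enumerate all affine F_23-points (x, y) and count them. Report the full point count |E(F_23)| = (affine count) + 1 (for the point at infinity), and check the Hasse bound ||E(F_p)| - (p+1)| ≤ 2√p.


Affine points = {(0, 9), (0, 14), (4, 9), (4, 14), (7, 6), (7, 17), (10, 1), (10, 22), (13, 0), (14, 5), (14, 18), (18, 6), (18, 17), (19, 9), (19, 14), (21, 6), (21, 17), (22, 2), (22, 21)}; affine count = 19; |E(F_23)| = 20.

Discriminant check: Δ ∝ 4a³ + 27b² = 4·7³ + 27·12² = 4·343 + 27·144 ≡ 16 (mod 23). Nonzero ⇒ E is nonsingular.
For each x ∈ F_23, compute rhs = x³ + 7·x + 12 mod 23, then count y ∈ F_23 with y² ≡ rhs.
  x = 0: rhs = 12, matching y values: 9, 14 (2 points).
  x = 1: rhs = 20, matching y values: none (0 points).
  x = 2: rhs = 11, matching y values: none (0 points).
  x = 3: rhs = 14, matching y values: none (0 points).
  x = 4: rhs = 12, matching y values: 9, 14 (2 points).
  x = 5: rhs = 11, matching y values: none (0 points).
  x = 6: rhs = 17, matching y values: none (0 points).
  x = 7: rhs = 13, matching y values: 6, 17 (2 points).
  x = 8: rhs = 5, matching y values: none (0 points).
  x = 9: rhs = 22, matching y values: none (0 points).
  x = 10: rhs = 1, matching y values: 1, 22 (2 points).
  x = 11: rhs = 17, matching y values: none (0 points).
  x = 12: rhs = 7, matching y values: none (0 points).
  x = 13: rhs = 0, matching y values: 0 (1 points).
  x = 14: rhs = 2, matching y values: 5, 18 (2 points).
  x = 15: rhs = 19, matching y values: none (0 points).
  x = 16: rhs = 11, matching y values: none (0 points).
  x = 17: rhs = 7, matching y values: none (0 points).
  x = 18: rhs = 13, matching y values: 6, 17 (2 points).
  x = 19: rhs = 12, matching y values: 9, 14 (2 points).
  x = 20: rhs = 10, matching y values: none (0 points).
  x = 21: rhs = 13, matching y values: 6, 17 (2 points).
  x = 22: rhs = 4, matching y values: 2, 21 (2 points).
Total affine count: 19.
Full point count |E(F_23)| = 19 + 1 = 20.
Hasse bound: |20 − (23+1)| = |-4| = 4 ≤ 2√23 ≈ 9.5917 ✓.


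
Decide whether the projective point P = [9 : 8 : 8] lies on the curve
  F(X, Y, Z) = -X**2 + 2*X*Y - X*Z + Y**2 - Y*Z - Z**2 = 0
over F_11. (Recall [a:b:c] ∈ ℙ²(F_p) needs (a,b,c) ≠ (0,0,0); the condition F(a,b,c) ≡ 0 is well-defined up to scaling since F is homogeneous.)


F(9,8,8) ≡ 4 (mod 11); P is NOT on the curve.

Evaluate F(9, 8, 8) term-by-term (mod 11).
  -X**2 ↦ -1·81·1·1 = -81
  2*X*Y ↦ 2·9·8·1 = 144
  -X*Z ↦ -1·9·1·8 = -72
  Y**2 ↦ 1·1·64·1 = 64
  -Y*Z ↦ -1·1·8·8 = -64
  -Z**2 ↦ -1·1·1·64 = -64
Sum: F(9, 8, 8) = (-81) + (144) + (-72) + (64) + (-64) + (-64) = -73.
Reducing mod 11: -73 ≡ 4 (mod 11).
Since F(a, b, c) ≡ 4 ≠ 0 (mod 11), P does NOT lie on the curve.


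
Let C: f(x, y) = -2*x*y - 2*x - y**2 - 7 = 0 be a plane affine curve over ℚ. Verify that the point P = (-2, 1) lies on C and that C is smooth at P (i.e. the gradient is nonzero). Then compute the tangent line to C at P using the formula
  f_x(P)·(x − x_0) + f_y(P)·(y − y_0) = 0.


Tangent line at P: -4*x + 2*y - 10 = 0.

Step 1: f(-2, 1) = 0, so P lies on C.
Step 2: partial derivatives
  f_x(x, y) = -2*y - 2, f_y(x, y) = -2*x - 2*y.
  f_x(P) = -4, f_y(P) = 2 (gradient nonzero, so P is smooth).
Step 3: tangent line at P: -4·(x − -2) + 2·(y − 1) = 0.
Expanding: -4*x + 2*y - 10 = 0.


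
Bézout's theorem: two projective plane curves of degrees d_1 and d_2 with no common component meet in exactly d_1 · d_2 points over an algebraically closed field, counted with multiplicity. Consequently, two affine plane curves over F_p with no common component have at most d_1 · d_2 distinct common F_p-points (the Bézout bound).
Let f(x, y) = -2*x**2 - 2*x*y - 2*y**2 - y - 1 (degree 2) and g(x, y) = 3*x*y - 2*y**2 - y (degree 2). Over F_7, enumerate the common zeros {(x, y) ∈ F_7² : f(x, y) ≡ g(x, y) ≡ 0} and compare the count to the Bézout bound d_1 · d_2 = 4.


Common zeros: ∅; count = 0; Bézout bound = 4.

deg(f) = 2, deg(g) = 2, so Bézout bound = 4.
Scan x ∈ F_7. For each x, list the y ∈ F_7 with f(x, y) ≡ 0 and those with g(x, y) ≡ 0 (mod 7); the common zeros in that column are the intersection.
  x = 0: f ≡ 0 at y ∈ {5}; g ≡ 0 at y ∈ {0, 3}; common: ∅.
  x = 1: f ≡ 0 at y ∈ ∅; g ≡ 0 at y ∈ {0, 1}; common: ∅.
  x = 2: f ≡ 0 at y ∈ {3, 5}; g ≡ 0 at y ∈ {0, 6}; common: ∅.
  x = 3: f ≡ 0 at y ∈ {1, 6}; g ≡ 0 at y ∈ {0, 4}; common: ∅.
  x = 4: f ≡ 0 at y ∈ ∅; g ≡ 0 at y ∈ {0, 2}; common: ∅.
  x = 5: f ≡ 0 at y ∈ {6}; g ≡ 0 at y ∈ {0}; common: ∅.
  x = 6: f ≡ 0 at y ∈ ∅; g ≡ 0 at y ∈ {0, 5}; common: ∅.
Collecting: common zeros = ∅, so the count is 0.
Comparison with the Bézout bound: 0 ≤ 4 = deg(f)·deg(g), as expected for curves with no common component (the affine F_7-count falls short of the bound because intersections may lie at infinity, over extension fields, or carry multiplicity).


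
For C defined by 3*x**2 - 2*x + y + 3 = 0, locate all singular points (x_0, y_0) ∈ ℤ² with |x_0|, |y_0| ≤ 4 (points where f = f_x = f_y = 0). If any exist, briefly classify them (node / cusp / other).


No singular points in the scanned grid; C is smooth there.

Compute partial derivatives:
  f_x = 6*x - 2.
  f_y = 1.
f_y = 1 is a nonzero constant, so f_y never vanishes: no point (x, y) can satisfy f = f_x = f_y = 0. In particular no (x, y) ∈ {−4, ..., 4}² is singular; the curve is smooth.


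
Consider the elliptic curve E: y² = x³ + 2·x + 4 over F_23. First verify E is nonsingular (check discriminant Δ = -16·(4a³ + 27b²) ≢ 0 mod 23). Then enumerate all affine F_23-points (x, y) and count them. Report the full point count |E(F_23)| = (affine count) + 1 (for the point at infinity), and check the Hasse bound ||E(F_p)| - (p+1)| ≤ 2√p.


Affine points = {(0, 2), (0, 21), (2, 4), (2, 19), (5, 1), (5, 22), (6, 5), (6, 18), (7, 4), (7, 19), (8, 7), (8, 16), (10, 9), (10, 14), (11, 0), (12, 10), (12, 13), (14, 4), (14, 19), (17, 11), (17, 12), (19, 1), (19, 22), (22, 1), (22, 22)}; affine count = 25; |E(F_23)| = 26.

Discriminant check: Δ ∝ 4a³ + 27b² = 4·2³ + 27·4² = 4·8 + 27·16 ≡ 4 (mod 23). Nonzero ⇒ E is nonsingular.
For each x ∈ F_23, compute rhs = x³ + 2·x + 4 mod 23, then count y ∈ F_23 with y² ≡ rhs.
  x = 0: rhs = 4, matching y values: 2, 21 (2 points).
  x = 1: rhs = 7, matching y values: none (0 points).
  x = 2: rhs = 16, matching y values: 4, 19 (2 points).
  x = 3: rhs = 14, matching y values: none (0 points).
  x = 4: rhs = 7, matching y values: none (0 points).
  x = 5: rhs = 1, matching y values: 1, 22 (2 points).
  x = 6: rhs = 2, matching y values: 5, 18 (2 points).
  x = 7: rhs = 16, matching y values: 4, 19 (2 points).
  x = 8: rhs = 3, matching y values: 7, 16 (2 points).
  x = 9: rhs = 15, matching y values: none (0 points).
  x = 10: rhs = 12, matching y values: 9, 14 (2 points).
  x = 11: rhs = 0, matching y values: 0 (1 points).
  x = 12: rhs = 8, matching y values: 10, 13 (2 points).
  x = 13: rhs = 19, matching y values: none (0 points).
  x = 14: rhs = 16, matching y values: 4, 19 (2 points).
  x = 15: rhs = 5, matching y values: none (0 points).
  x = 16: rhs = 15, matching y values: none (0 points).
  x = 17: rhs = 6, matching y values: 11, 12 (2 points).
  x = 18: rhs = 7, matching y values: none (0 points).
  x = 19: rhs = 1, matching y values: 1, 22 (2 points).
  x = 20: rhs = 17, matching y values: none (0 points).
  x = 21: rhs = 15, matching y values: none (0 points).
  x = 22: rhs = 1, matching y values: 1, 22 (2 points).
Total affine count: 25.
Full point count |E(F_23)| = 25 + 1 = 26.
Hasse bound: |26 − (23+1)| = |2| = 2 ≤ 2√23 ≈ 9.5917 ✓.


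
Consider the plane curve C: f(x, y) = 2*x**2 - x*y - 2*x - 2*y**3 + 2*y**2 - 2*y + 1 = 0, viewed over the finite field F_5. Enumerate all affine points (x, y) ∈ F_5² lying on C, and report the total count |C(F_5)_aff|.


Affine F_5-points: {(2, 0), (3, 2), (4, 0), (4, 2), (4, 4)}; count = 5.

For each of the 25 pairs (x, y) ∈ F_5², evaluate f(x, y) mod 5. Record the zeros.
  x = 0: [0↦1, 1↦4, 2↦4, 3↦4, 4↦2]  zeros at y ∈ ∅
  x = 1: [0↦1, 1↦3, 2↦2, 3↦1, 4↦3]  zeros at y ∈ ∅
  x = 2: [0↦0, 1↦1, 2↦4, 3↦2, 4↦3]  zeros at y ∈ {0}
  x = 3: [0↦3, 1↦3, 2↦0, 3↦2, 4↦2]  zeros at y ∈ {2}
  x = 4: [0↦0, 1↦4, 2↦0, 3↦1, 4↦0]  zeros at y ∈ {0, 2, 4}
Collecting zeros: affine points = {(2, 0), (3, 2), (4, 0), (4, 2), (4, 4)}.
Total count |C(F_5)_aff| = 5.


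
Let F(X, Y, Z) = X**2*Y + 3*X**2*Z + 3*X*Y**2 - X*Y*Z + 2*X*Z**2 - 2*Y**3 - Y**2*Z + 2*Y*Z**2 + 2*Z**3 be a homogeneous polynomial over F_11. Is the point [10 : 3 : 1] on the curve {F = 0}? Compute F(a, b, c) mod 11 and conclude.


F(10,3,1) ≡ 2 (mod 11); P is NOT on the curve.

Evaluate F(10, 3, 1) term-by-term (mod 11).
  X**2*Y ↦ 1·100·3·1 = 300
  3*X**2*Z ↦ 3·100·1·1 = 300
  3*X*Y**2 ↦ 3·10·9·1 = 270
  -X*Y*Z ↦ -1·10·3·1 = -30
  2*X*Z**2 ↦ 2·10·1·1 = 20
  -2*Y**3 ↦ -2·1·27·1 = -54
  -Y**2*Z ↦ -1·1·9·1 = -9
  2*Y*Z**2 ↦ 2·1·3·1 = 6
  2*Z**3 ↦ 2·1·1·1 = 2
Sum: F(10, 3, 1) = (300) + (300) + (270) + (-30) + (20) + (-54) + (-9) + (6) + (2) = 805.
Reducing mod 11: 805 ≡ 2 (mod 11).
Since F(a, b, c) ≡ 2 ≠ 0 (mod 11), P does NOT lie on the curve.


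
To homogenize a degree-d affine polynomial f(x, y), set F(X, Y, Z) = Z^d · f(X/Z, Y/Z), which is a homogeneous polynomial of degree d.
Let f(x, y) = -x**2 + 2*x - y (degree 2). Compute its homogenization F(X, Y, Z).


F(X, Y, Z) = -X**2 + 2*X*Z - Y*Z

deg(f) = 2.
Substitute x = X/Z, y = Y/Z into f, then multiply by Z^2.
  monomial -1·x^2·y^0 ↦ -1·X^2·Y^0·Z^0.
  monomial 2·x^1·y^0 ↦ 2·X^1·Y^0·Z^1.
  monomial -1·x^0·y^1 ↦ -1·X^0·Y^1·Z^1.
Collecting: F(X, Y, Z) = -X**2 + 2*X*Z - Y*Z.


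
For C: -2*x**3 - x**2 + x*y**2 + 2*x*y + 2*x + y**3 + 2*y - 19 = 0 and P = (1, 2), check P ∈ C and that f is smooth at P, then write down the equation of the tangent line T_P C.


Tangent line at P: 2*x + 20*y - 42 = 0.

Step 1: f(1, 2) = 0, so P lies on C.
Step 2: partial derivatives
  f_x(x, y) = -6*x**2 - 2*x + y**2 + 2*y + 2, f_y(x, y) = 2*x*y + 2*x + 3*y**2 + 2.
  f_x(P) = 2, f_y(P) = 20 (gradient nonzero, so P is smooth).
Step 3: tangent line at P: 2·(x − 1) + 20·(y − 2) = 0.
Expanding: 2*x + 20*y - 42 = 0.


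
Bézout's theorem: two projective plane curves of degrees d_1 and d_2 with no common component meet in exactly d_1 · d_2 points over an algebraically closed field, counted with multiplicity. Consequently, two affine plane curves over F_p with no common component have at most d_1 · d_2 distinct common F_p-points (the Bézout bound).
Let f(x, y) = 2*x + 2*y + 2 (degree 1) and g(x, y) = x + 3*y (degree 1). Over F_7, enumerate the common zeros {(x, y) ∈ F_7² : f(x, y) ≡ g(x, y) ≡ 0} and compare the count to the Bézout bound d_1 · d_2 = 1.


Common zeros: {(2, 4)}; count = 1; Bézout bound = 1.

deg(f) = 1, deg(g) = 1, so Bézout bound = 1.
Scan x ∈ F_7. For each x, list the y ∈ F_7 with f(x, y) ≡ 0 and those with g(x, y) ≡ 0 (mod 7); the common zeros in that column are the intersection.
  x = 0: f ≡ 0 at y ∈ {6}; g ≡ 0 at y ∈ {0}; common: ∅.
  x = 1: f ≡ 0 at y ∈ {5}; g ≡ 0 at y ∈ {2}; common: ∅.
  x = 2: f ≡ 0 at y ∈ {4}; g ≡ 0 at y ∈ {4}; common: {4}.
  x = 3: f ≡ 0 at y ∈ {3}; g ≡ 0 at y ∈ {6}; common: ∅.
  x = 4: f ≡ 0 at y ∈ {2}; g ≡ 0 at y ∈ {1}; common: ∅.
  x = 5: f ≡ 0 at y ∈ {1}; g ≡ 0 at y ∈ {3}; common: ∅.
  x = 6: f ≡ 0 at y ∈ {0}; g ≡ 0 at y ∈ {5}; common: ∅.
Collecting: common zeros = {(2, 4)}, so the count is 1.
Comparison with the Bézout bound: 1 ≤ 1 = deg(f)·deg(g), as expected for curves with no common component (the bound is attained).


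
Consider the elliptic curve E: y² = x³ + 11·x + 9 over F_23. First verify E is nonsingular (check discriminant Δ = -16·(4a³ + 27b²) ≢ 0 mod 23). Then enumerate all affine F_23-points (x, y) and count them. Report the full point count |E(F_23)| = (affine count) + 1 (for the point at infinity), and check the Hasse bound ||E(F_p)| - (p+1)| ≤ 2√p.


Affine points = {(0, 3), (0, 20), (2, 4), (2, 19), (3, 0), (4, 5), (4, 18), (9, 3), (9, 20), (11, 9), (11, 14), (12, 11), (12, 12), (13, 7), (13, 16), (14, 3), (14, 20), (16, 7), (16, 16), (17, 7), (17, 16), (18, 6), (18, 17), (19, 4), (19, 19), (20, 8), (20, 15), (21, 5), (21, 18)}; affine count = 29; |E(F_23)| = 30.

Discriminant check: Δ ∝ 4a³ + 27b² = 4·11³ + 27·9² = 4·1331 + 27·81 ≡ 13 (mod 23). Nonzero ⇒ E is nonsingular.
For each x ∈ F_23, compute rhs = x³ + 11·x + 9 mod 23, then count y ∈ F_23 with y² ≡ rhs.
  x = 0: rhs = 9, matching y values: 3, 20 (2 points).
  x = 1: rhs = 21, matching y values: none (0 points).
  x = 2: rhs = 16, matching y values: 4, 19 (2 points).
  x = 3: rhs = 0, matching y values: 0 (1 points).
  x = 4: rhs = 2, matching y values: 5, 18 (2 points).
  x = 5: rhs = 5, matching y values: none (0 points).
  x = 6: rhs = 15, matching y values: none (0 points).
  x = 7: rhs = 15, matching y values: none (0 points).
  x = 8: rhs = 11, matching y values: none (0 points).
  x = 9: rhs = 9, matching y values: 3, 20 (2 points).
  x = 10: rhs = 15, matching y values: none (0 points).
  x = 11: rhs = 12, matching y values: 9, 14 (2 points).
  x = 12: rhs = 6, matching y values: 11, 12 (2 points).
  x = 13: rhs = 3, matching y values: 7, 16 (2 points).
  x = 14: rhs = 9, matching y values: 3, 20 (2 points).
  x = 15: rhs = 7, matching y values: none (0 points).
  x = 16: rhs = 3, matching y values: 7, 16 (2 points).
  x = 17: rhs = 3, matching y values: 7, 16 (2 points).
  x = 18: rhs = 13, matching y values: 6, 17 (2 points).
  x = 19: rhs = 16, matching y values: 4, 19 (2 points).
  x = 20: rhs = 18, matching y values: 8, 15 (2 points).
  x = 21: rhs = 2, matching y values: 5, 18 (2 points).
  x = 22: rhs = 20, matching y values: none (0 points).
Total affine count: 29.
Full point count |E(F_23)| = 29 + 1 = 30.
Hasse bound: |30 − (23+1)| = |6| = 6 ≤ 2√23 ≈ 9.5917 ✓.


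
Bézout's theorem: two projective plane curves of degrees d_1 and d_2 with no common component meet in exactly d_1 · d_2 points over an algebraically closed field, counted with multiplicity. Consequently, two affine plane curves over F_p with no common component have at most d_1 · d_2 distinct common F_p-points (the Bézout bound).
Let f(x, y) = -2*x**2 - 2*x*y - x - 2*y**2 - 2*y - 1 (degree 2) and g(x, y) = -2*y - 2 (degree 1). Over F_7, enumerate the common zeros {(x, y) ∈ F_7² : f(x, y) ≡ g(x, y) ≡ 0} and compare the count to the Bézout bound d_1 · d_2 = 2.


Common zeros: {(2, 6)}; count = 1; Bézout bound = 2.

deg(f) = 2, deg(g) = 1, so Bézout bound = 2.
Scan x ∈ F_7. For each x, list the y ∈ F_7 with f(x, y) ≡ 0 and those with g(x, y) ≡ 0 (mod 7); the common zeros in that column are the intersection.
  x = 0: f ≡ 0 at y ∈ ∅; g ≡ 0 at y ∈ {6}; common: ∅.
  x = 1: f ≡ 0 at y ∈ ∅; g ≡ 0 at y ∈ {6}; common: ∅.
  x = 2: f ≡ 0 at y ∈ {5, 6}; g ≡ 0 at y ∈ {6}; common: {6}.
  x = 3: f ≡ 0 at y ∈ {5}; g ≡ 0 at y ∈ {6}; common: ∅.
  x = 4: f ≡ 0 at y ∈ {1}; g ≡ 0 at y ∈ {6}; common: ∅.
  x = 5: f ≡ 0 at y ∈ {0, 1}; g ≡ 0 at y ∈ {6}; common: ∅.
  x = 6: f ≡ 0 at y ∈ ∅; g ≡ 0 at y ∈ {6}; common: ∅.
Collecting: common zeros = {(2, 6)}, so the count is 1.
Comparison with the Bézout bound: 1 ≤ 2 = deg(f)·deg(g), as expected for curves with no common component (the affine F_7-count falls short of the bound because intersections may lie at infinity, over extension fields, or carry multiplicity).


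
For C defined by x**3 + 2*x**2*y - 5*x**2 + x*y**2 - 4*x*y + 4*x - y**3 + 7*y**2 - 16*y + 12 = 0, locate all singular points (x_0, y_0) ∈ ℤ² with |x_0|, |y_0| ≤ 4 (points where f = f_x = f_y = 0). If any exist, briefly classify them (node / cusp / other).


Singular points: {(0, 2)}; classification: node.

Compute partial derivatives:
  f_x = 3*x**2 + 4*x*y - 10*x + y**2 - 4*y + 4.
  f_y = 2*x**2 + 2*x*y - 4*x - 3*y**2 + 14*y - 16.
Scan x_0 ∈ {−4, ..., 4}. For each x_0, f_y(x_0, y) is a polynomial in y; find its integer roots y ∈ {−4, ..., 4}, then test f_x and f at those candidates.
  x = -4: f_y(-4, y) = -3*y**2 + 6*y + 32; no integer root y with |y| ≤ 4.
  x = -3: f_y(-3, y) = -3*y**2 + 8*y + 14; no integer root y with |y| ≤ 4.
  x = -2: f_y(-2, y) = -3*y**2 + 10*y; vanishes at y ∈ {0}. (-2, 0): f_x = 36 ≠ 0.
  x = -1: f_y(-1, y) = -3*y**2 + 12*y - 10; no integer root y with |y| ≤ 4.
  x = 0: f_y(0, y) = -3*y**2 + 14*y - 16; vanishes at y ∈ {2}. (0, 2): f_x = 0, f = 0 — SINGULAR.
  x = 1: f_y(1, y) = -3*y**2 + 16*y - 18; no integer root y with |y| ≤ 4.
  x = 2: f_y(2, y) = -3*y**2 + 18*y - 16; no integer root y with |y| ≤ 4.
  x = 3: f_y(3, y) = -3*y**2 + 20*y - 10; no integer root y with |y| ≤ 4.
  x = 4: f_y(4, y) = -3*y**2 + 22*y; vanishes at y ∈ {0}. (4, 0): f_x = 12 ≠ 0.
Only singular point on the grid: (0, 2).
Classify: substitute x = 0 + u, y = 2 + v and expand: f = u**3 + 2*u**2*v - u**2 + u*v**2 - v**3 + v**2.
No constant or linear terms (consistent with a singular point). Quadratic part: -u**2 + v**2. Cubic part: u**3 + 2*u**2*v + u*v**2 - v**3.
The quadratic part v**2 - u**2 = (v − u)(v + u) splits into two distinct linear factors, so there are two distinct tangent lines y − 2 = ±(x − 0) — this is a node (ordinary double point).
Classification: node.


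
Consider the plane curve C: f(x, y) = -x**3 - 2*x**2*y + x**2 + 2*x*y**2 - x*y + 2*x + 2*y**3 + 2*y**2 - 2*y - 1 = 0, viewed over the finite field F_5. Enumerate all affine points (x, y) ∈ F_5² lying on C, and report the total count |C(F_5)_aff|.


Affine F_5-points: {(0, 3), (2, 1), (2, 2), (2, 4), (4, 4)}; count = 5.

For each of the 25 pairs (x, y) ∈ F_5², evaluate f(x, y) mod 5. Record the zeros.
  x = 0: [0↦4, 1↦1, 2↦4, 3↦0, 4↦1]  zeros at y ∈ {3}
  x = 1: [0↦1, 1↦2, 2↦3, 3↦1, 4↦3]  zeros at y ∈ ∅
  x = 2: [0↦4, 1↦0, 2↦0, 3↦1, 4↦0]  zeros at y ∈ {1, 2, 4}
  x = 3: [0↦2, 1↦4, 2↦4, 3↦4, 4↦1]  zeros at y ∈ ∅
  x = 4: [0↦4, 1↦3, 2↦4, 3↦4, 4↦0]  zeros at y ∈ {4}
Collecting zeros: affine points = {(0, 3), (2, 1), (2, 2), (2, 4), (4, 4)}.
Total count |C(F_5)_aff| = 5.


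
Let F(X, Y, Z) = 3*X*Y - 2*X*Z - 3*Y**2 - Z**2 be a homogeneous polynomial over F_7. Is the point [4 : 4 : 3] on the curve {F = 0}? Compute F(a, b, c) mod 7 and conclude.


F(4,4,3) ≡ 2 (mod 7); P is NOT on the curve.

Evaluate F(4, 4, 3) term-by-term (mod 7).
  3*X*Y ↦ 3·4·4·1 = 48
  -2*X*Z ↦ -2·4·1·3 = -24
  -3*Y**2 ↦ -3·1·16·1 = -48
  -Z**2 ↦ -1·1·1·9 = -9
Sum: F(4, 4, 3) = (48) + (-24) + (-48) + (-9) = -33.
Reducing mod 7: -33 ≡ 2 (mod 7).
Since F(a, b, c) ≡ 2 ≠ 0 (mod 7), P does NOT lie on the curve.


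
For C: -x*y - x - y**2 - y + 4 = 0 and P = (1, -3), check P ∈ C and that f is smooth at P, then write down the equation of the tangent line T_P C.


Tangent line at P: 2*x + 4*y + 10 = 0.

Step 1: f(1, -3) = 0, so P lies on C.
Step 2: partial derivatives
  f_x(x, y) = -y - 1, f_y(x, y) = -x - 2*y - 1.
  f_x(P) = 2, f_y(P) = 4 (gradient nonzero, so P is smooth).
Step 3: tangent line at P: 2·(x − 1) + 4·(y − -3) = 0.
Expanding: 2*x + 4*y + 10 = 0.


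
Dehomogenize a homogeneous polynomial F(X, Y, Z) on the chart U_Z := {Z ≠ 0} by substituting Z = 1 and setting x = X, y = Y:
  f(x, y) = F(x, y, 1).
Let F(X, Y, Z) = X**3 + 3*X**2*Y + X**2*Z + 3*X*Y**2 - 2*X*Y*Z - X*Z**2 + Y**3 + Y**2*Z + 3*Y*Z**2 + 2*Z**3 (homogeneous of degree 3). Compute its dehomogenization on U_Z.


f(x, y) = x**3 + 3*x**2*y + x**2 + 3*x*y**2 - 2*x*y - x + y**3 + y**2 + 3*y + 2

On U_Z we set Z = 1. Each monomial c·X^i·Y^j·Z^k in F becomes c·x^i·y^j·1^k = c·x^i·y^j.
Substituting Z = 1: F(X, Y, 1) = x**3 + 3*x**2*y + x**2 + 3*x*y**2 - 2*x*y - x + y**3 + y**2 + 3*y + 2.
Note: deg(f) ≤ deg(F) = 3; strict inequality happens when F is divisible by Z (lost terms).


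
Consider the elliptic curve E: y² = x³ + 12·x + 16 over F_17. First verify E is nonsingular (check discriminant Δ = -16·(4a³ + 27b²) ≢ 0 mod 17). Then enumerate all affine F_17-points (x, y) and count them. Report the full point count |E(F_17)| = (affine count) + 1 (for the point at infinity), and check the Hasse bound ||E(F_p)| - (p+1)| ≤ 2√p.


Affine points = {(0, 4), (0, 13), (4, 3), (4, 14), (6, 7), (6, 10), (7, 1), (7, 16), (11, 0), (12, 1), (12, 16), (14, 2), (14, 15), (15, 1), (15, 16)}; affine count = 15; |E(F_17)| = 16.

Discriminant check: Δ ∝ 4a³ + 27b² = 4·12³ + 27·16² = 4·1728 + 27·256 ≡ 3 (mod 17). Nonzero ⇒ E is nonsingular.
For each x ∈ F_17, compute rhs = x³ + 12·x + 16 mod 17, then count y ∈ F_17 with y² ≡ rhs.
  x = 0: rhs = 16, matching y values: 4, 13 (2 points).
  x = 1: rhs = 12, matching y values: none (0 points).
  x = 2: rhs = 14, matching y values: none (0 points).
  x = 3: rhs = 11, matching y values: none (0 points).
  x = 4: rhs = 9, matching y values: 3, 14 (2 points).
  x = 5: rhs = 14, matching y values: none (0 points).
  x = 6: rhs = 15, matching y values: 7, 10 (2 points).
  x = 7: rhs = 1, matching y values: 1, 16 (2 points).
  x = 8: rhs = 12, matching y values: none (0 points).
  x = 9: rhs = 3, matching y values: none (0 points).
  x = 10: rhs = 14, matching y values: none (0 points).
  x = 11: rhs = 0, matching y values: 0 (1 points).
  x = 12: rhs = 1, matching y values: 1, 16 (2 points).
  x = 13: rhs = 6, matching y values: none (0 points).
  x = 14: rhs = 4, matching y values: 2, 15 (2 points).
  x = 15: rhs = 1, matching y values: 1, 16 (2 points).
  x = 16: rhs = 3, matching y values: none (0 points).
Total affine count: 15.
Full point count |E(F_17)| = 15 + 1 = 16.
Hasse bound: |16 − (17+1)| = |-2| = 2 ≤ 2√17 ≈ 8.2462 ✓.


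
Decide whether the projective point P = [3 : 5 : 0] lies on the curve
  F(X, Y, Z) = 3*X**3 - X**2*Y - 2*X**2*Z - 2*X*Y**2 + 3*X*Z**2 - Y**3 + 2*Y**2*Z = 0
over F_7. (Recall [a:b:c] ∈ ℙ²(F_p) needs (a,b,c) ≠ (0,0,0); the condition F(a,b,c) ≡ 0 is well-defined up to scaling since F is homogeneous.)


F(3,5,0) ≡ 6 (mod 7); P is NOT on the curve.

Evaluate F(3, 5, 0) term-by-term (mod 7).
  3*X**3 ↦ 3·27·1·1 = 81
  -X**2*Y ↦ -1·9·5·1 = -45
  -2*X**2*Z ↦ -2·9·1·0 = 0
  -2*X*Y**2 ↦ -2·3·25·1 = -150
  3*X*Z**2 ↦ 3·3·1·0 = 0
  -Y**3 ↦ -1·1·125·1 = -125
  2*Y**2*Z ↦ 2·1·25·0 = 0
Sum: F(3, 5, 0) = (81) + (-45) + (0) + (-150) + (0) + (-125) + (0) = -239.
Reducing mod 7: -239 ≡ 6 (mod 7).
Since F(a, b, c) ≡ 6 ≠ 0 (mod 7), P does NOT lie on the curve.


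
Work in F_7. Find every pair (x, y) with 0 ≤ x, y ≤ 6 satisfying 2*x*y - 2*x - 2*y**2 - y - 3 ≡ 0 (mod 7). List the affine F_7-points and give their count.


Affine F_7-points: {(2, 0), (2, 5), (3, 2), (3, 4), (6, 3), (6, 6)}; count = 6.

For each of the 49 pairs (x, y) ∈ F_7², evaluate f(x, y) mod 7. Record the zeros.
  x = 0: [0↦4, 1↦1, 2↦1, 3↦4, 4↦3, 5↦5, 6↦3]  zeros at y ∈ ∅
  x = 1: [0↦2, 1↦1, 2↦3, 3↦1, 4↦2, 5↦6, 6↦6]  zeros at y ∈ ∅
  x = 2: [0↦0, 1↦1, 2↦5, 3↦5, 4↦1, 5↦0, 6↦2]  zeros at y ∈ {0, 5}
  x = 3: [0↦5, 1↦1, 2↦0, 3↦2, 4↦0, 5↦1, 6↦5]  zeros at y ∈ {2, 4}
  x = 4: [0↦3, 1↦1, 2↦2, 3↦6, 4↦6, 5↦2, 6↦1]  zeros at y ∈ ∅
  x = 5: [0↦1, 1↦1, 2↦4, 3↦3, 4↦5, 5↦3, 6↦4]  zeros at y ∈ ∅
  x = 6: [0↦6, 1↦1, 2↦6, 3↦0, 4↦4, 5↦4, 6↦0]  zeros at y ∈ {3, 6}
Collecting zeros: affine points = {(2, 0), (2, 5), (3, 2), (3, 4), (6, 3), (6, 6)}.
Total count |C(F_7)_aff| = 6.


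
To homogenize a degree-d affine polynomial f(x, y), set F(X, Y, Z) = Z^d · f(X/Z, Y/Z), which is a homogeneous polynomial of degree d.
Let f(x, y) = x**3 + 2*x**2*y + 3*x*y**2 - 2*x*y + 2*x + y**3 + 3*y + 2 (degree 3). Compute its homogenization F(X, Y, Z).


F(X, Y, Z) = X**3 + 2*X**2*Y + 3*X*Y**2 - 2*X*Y*Z + 2*X*Z**2 + Y**3 + 3*Y*Z**2 + 2*Z**3

deg(f) = 3.
Substitute x = X/Z, y = Y/Z into f, then multiply by Z^3.
  monomial 1·x^3·y^0 ↦ 1·X^3·Y^0·Z^0.
  monomial 2·x^2·y^1 ↦ 2·X^2·Y^1·Z^0.
  monomial 3·x^1·y^2 ↦ 3·X^1·Y^2·Z^0.
  monomial -2·x^1·y^1 ↦ -2·X^1·Y^1·Z^1.
  monomial 2·x^1·y^0 ↦ 2·X^1·Y^0·Z^2.
  monomial 1·x^0·y^3 ↦ 1·X^0·Y^3·Z^0.
  monomial 3·x^0·y^1 ↦ 3·X^0·Y^1·Z^2.
  monomial 2·x^0·y^0 ↦ 2·X^0·Y^0·Z^3.
Collecting: F(X, Y, Z) = X**3 + 2*X**2*Y + 3*X*Y**2 - 2*X*Y*Z + 2*X*Z**2 + Y**3 + 3*Y*Z**2 + 2*Z**3.


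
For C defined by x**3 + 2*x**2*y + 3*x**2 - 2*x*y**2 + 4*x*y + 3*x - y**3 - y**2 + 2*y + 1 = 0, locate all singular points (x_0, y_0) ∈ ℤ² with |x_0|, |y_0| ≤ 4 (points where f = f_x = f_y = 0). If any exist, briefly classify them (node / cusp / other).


Singular points: {(-1, 0)}; classification: cusp.

Compute partial derivatives:
  f_x = 3*x**2 + 4*x*y + 6*x - 2*y**2 + 4*y + 3.
  f_y = 2*x**2 - 4*x*y + 4*x - 3*y**2 - 2*y + 2.
Scan x_0 ∈ {−4, ..., 4}. For each x_0, f_y(x_0, y) is a polynomial in y; find its integer roots y ∈ {−4, ..., 4}, then test f_x and f at those candidates.
  x = -4: f_y(-4, y) = -3*y**2 + 14*y + 18; no integer root y with |y| ≤ 4.
  x = -3: f_y(-3, y) = -3*y**2 + 10*y + 8; vanishes at y ∈ {4}. (-3, 4): f_x = -52 ≠ 0.
  x = -2: f_y(-2, y) = -3*y**2 + 6*y + 2; no integer root y with |y| ≤ 4.
  x = -1: f_y(-1, y) = -3*y**2 + 2*y; vanishes at y ∈ {0}. (-1, 0): f_x = 0, f = 0 — SINGULAR.
  x = 0: f_y(0, y) = -3*y**2 - 2*y + 2; no integer root y with |y| ≤ 4.
  x = 1: f_y(1, y) = -3*y**2 - 6*y + 8; no integer root y with |y| ≤ 4.
  x = 2: f_y(2, y) = -3*y**2 - 10*y + 18; no integer root y with |y| ≤ 4.
  x = 3: f_y(3, y) = -3*y**2 - 14*y + 32; no integer root y with |y| ≤ 4.
  x = 4: f_y(4, y) = -3*y**2 - 18*y + 50; no integer root y with |y| ≤ 4.
Only singular point on the grid: (-1, 0).
Classify: substitute x = -1 + u, y = 0 + v and expand: f = u**3 + 2*u**2*v - 2*u*v**2 - v**3 + v**2.
No constant or linear terms (consistent with a singular point). Quadratic part: v**2. Cubic part: u**3 + 2*u**2*v - 2*u*v**2 - v**3.
The quadratic part v**2 is a perfect square, so there is a single (double) tangent line v = 0, i.e. y = 0. Restricting the cubic part to that line (v = 0) leaves u**3 ≠ 0, so f is not divisible by v and the branch is v² ≈ -u**3 to lowest order — this is a cusp.
Classification: cusp.


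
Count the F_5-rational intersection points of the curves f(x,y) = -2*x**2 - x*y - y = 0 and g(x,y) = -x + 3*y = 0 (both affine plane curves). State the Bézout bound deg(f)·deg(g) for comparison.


Common zeros: {(0, 0), (2, 4)}; count = 2; Bézout bound = 2.

deg(f) = 2, deg(g) = 1, so Bézout bound = 2.
Scan x ∈ F_5. For each x, list the y ∈ F_5 with f(x, y) ≡ 0 and those with g(x, y) ≡ 0 (mod 5); the common zeros in that column are the intersection.
  x = 0: f ≡ 0 at y ∈ {0}; g ≡ 0 at y ∈ {0}; common: {0}.
  x = 1: f ≡ 0 at y ∈ {4}; g ≡ 0 at y ∈ {2}; common: ∅.
  x = 2: f ≡ 0 at y ∈ {4}; g ≡ 0 at y ∈ {4}; common: {4}.
  x = 3: f ≡ 0 at y ∈ {3}; g ≡ 0 at y ∈ {1}; common: ∅.
  x = 4: f ≡ 0 at y ∈ ∅; g ≡ 0 at y ∈ {3}; common: ∅.
Collecting: common zeros = {(0, 0), (2, 4)}, so the count is 2.
Comparison with the Bézout bound: 2 ≤ 2 = deg(f)·deg(g), as expected for curves with no common component (the bound is attained).
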